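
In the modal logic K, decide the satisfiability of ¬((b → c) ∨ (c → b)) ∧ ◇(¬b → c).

No, unsatisfiable

1. ¬((b → c) ∨ (c → b)) ∧ ◇(¬b → c), u
2. ¬((b → c) ∨ (c → b)), u   [∧-rule on 1]
3. ◇(¬b → c), u   [∧-rule on 1]
4. ¬(b → c), u   [¬∨-rule on 2]
5. ¬(c → b), u   [¬∨-rule on 2]
6. b, u   [¬→-rule on 4]
7. ¬c, u   [¬→-rule on 4]
8. c, u   [¬→-rule on 5]
9. ¬b, u   [¬→-rule on 5]
Branch closes: c and ¬c both at u.
(One branch shown.) All branches close.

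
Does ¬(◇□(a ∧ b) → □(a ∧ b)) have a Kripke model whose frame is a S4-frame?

1. ¬(◇□(a ∧ b) → □(a ∧ b)), 0
2. ◇□(a ∧ b), 0   [¬→-rule on 1]
3. ¬□(a ∧ b), 0   [¬→-rule on 1]
4. □(a ∧ b), 1   [◇-rule on 2: fresh world 1, 0R1]
5. a ∧ b, 1   [□-rule on 4 via 1R1]
6. a, 1   [∧-rule on 5]
7. b, 1   [∧-rule on 5]
8. ¬(a ∧ b), 2   [¬□-rule on 3: fresh world 2, 0R2]
9. ¬b, 2   [¬∧-rule on 8 (branches; this branch)]
Accessibility: 0R0, 0R1, 0R2, 1R1, 2R2

Yes, satisfiable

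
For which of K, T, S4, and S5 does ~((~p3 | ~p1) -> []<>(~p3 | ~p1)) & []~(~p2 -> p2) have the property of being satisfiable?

K, T, S4

S4-tableau for the formula:
1. ~((~p3 | ~p1) -> []<>(~p3 | ~p1)) & []~(~p2 -> p2), 0
2. ~((~p3 | ~p1) -> []<>(~p3 | ~p1)), 0
3. []~(~p2 -> p2), 0
4. ~p3 | ~p1, 0
5. ~[]<>(~p3 | ~p1), 0
6. ~(~p2 -> p2), 0
7. ~p2, 0
8. ~p1, 0
9. ~<>(~p3 | ~p1), 1
10. ~(~p2 -> p2), 1
11. ~p2, 1
12. ~(~p3 | ~p1), 1
13. p3, 1
14. p1, 1
Accessibility: 0R0, 0R1, 1R1
Complete open branch: satisfiable in S4, hence also in K, T (this S4-model is also a K-model and a T-model).
S5-tableau for the formula:
1. ~((~p3 | ~p1) -> []<>(~p3 | ~p1)) & []~(~p2 -> p2), 0
2. ~((~p3 | ~p1) -> []<>(~p3 | ~p1)), 0
3. []~(~p2 -> p2), 0
4. ~p3 | ~p1, 0
5. ~[]<>(~p3 | ~p1), 0
6. ~(~p2 -> p2), 0
7. ~p2, 0
8. ~p1, 0
9. ~<>(~p3 | ~p1), 1
10. ~(~p2 -> p2), 1
11. ~p2, 1
12. ~(~p3 | ~p1), 0
13. p3, 0
14. p1, 0
Accessibility: 0R0, 0R1, 1R0, 1R1
Branch closes: p1 and ~p1 both at 0.
Every branch closes (one shown): unsatisfiable in S5.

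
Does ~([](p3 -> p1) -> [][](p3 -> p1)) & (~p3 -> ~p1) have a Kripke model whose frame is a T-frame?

Satisfiable

1. ~([](p3 -> p1) -> [][](p3 -> p1)) & (~p3 -> ~p1), w0
2. ~([](p3 -> p1) -> [][](p3 -> p1)), w0
3. ~p3 -> ~p1, w0
4. [](p3 -> p1), w0
5. ~[][](p3 -> p1), w0
6. p3 -> p1, w0
7. ~p1, w0
8. ~p3, w0
9. ~[](p3 -> p1), w1
10. p3 -> p1, w1
11. p1, w1
12. ~(p3 -> p1), w2
13. p3, w2
14. ~p1, w2
Accessibility: w0Rw0, w0Rw1, w1Rw1, w1Rw2, w2Rw2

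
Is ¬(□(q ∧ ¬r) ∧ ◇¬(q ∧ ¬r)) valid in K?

Valid

Tableau for the negation □(q ∧ ¬r) ∧ ◇¬(q ∧ ¬r):
1. □(q ∧ ¬r) ∧ ◇¬(q ∧ ¬r), u
2. □(q ∧ ¬r), u
3. ◇¬(q ∧ ¬r), u
4. ¬(q ∧ ¬r), v
5. q ∧ ¬r, v
6. q, v
7. ¬r, v
8. r, v
Accessibility: uRv
Branch closes: r and ¬r both at v.
Every branch of the negation's tableau closes; the branch above is one of them.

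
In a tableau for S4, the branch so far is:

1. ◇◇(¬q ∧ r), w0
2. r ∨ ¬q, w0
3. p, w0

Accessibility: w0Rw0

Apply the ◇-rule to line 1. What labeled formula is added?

a fresh world w1 with w0Rw1, and ◇(¬q ∧ r) at w1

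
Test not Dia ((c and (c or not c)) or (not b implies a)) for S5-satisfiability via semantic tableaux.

Satisfiable (open branch found)

1. not Dia ((c and (c or not c)) or (not b implies a)), w0
2. not ((c and (c or not c)) or (not b implies a)), w0   [neg-Dia-rule on 1 via w0Rw0]
3. not (c and (c or not c)), w0   [neg-or-rule on 2]
4. not (not b implies a), w0   [neg-or-rule on 2]
5. not b, w0   [neg-implies-rule on 4]
6. not a, w0   [neg-implies-rule on 4]
7. not c, w0   [neg-and-rule on 3 (branches; this branch)]
Accessibility: w0Rw0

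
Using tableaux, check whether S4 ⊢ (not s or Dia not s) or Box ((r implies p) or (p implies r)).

Valid

Tableau for the negation not ((not s or Dia not s) or Box ((r implies p) or (p implies r))):
1. not ((not s or Dia not s) or Box ((r implies p) or (p implies r))), 0
2. not (not s or Dia not s), 0
3. not Box ((r implies p) or (p implies r)), 0
4. s, 0
5. not Dia not s, 0
6. not ((r implies p) or (p implies r)), 1
7. not (r implies p), 1
8. not (p implies r), 1
9. r, 1
10. not p, 1
11. p, 1
12. not r, 1
Accessibility: 0R0, 0R1, 1R1
Branch closes: p and not p both at 1.
All branches of the negation close; one closing branch shown above.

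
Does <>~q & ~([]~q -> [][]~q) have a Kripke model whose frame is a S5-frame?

Unsatisfiable (every branch closes)

1. <>~q & ~([]~q -> [][]~q), w0
2. <>~q, w0
3. ~([]~q -> [][]~q), w0
4. []~q, w0
5. ~[][]~q, w0
6. ~q, w0
7. ~q, w1
8. ~[]~q, w2
9. ~q, w2
10. q, w3
11. ~q, w3
Accessibility: w0Rw0, w0Rw1, w0Rw2, w0Rw3, w1Rw0, w1Rw1, w1Rw2, w1Rw3, w2Rw0, w2Rw1, w2Rw2, w2Rw3, w3Rw0, w3Rw1, w3Rw2, w3Rw3
Branch closes: q and ~q both at w3.
(One branch shown.) All branches close.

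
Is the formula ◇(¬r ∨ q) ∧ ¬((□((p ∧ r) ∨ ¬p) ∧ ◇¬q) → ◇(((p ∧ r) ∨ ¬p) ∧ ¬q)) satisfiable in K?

1. ◇(¬r ∨ q) ∧ ¬((□((p ∧ r) ∨ ¬p) ∧ ◇¬q) → ◇(((p ∧ r) ∨ ¬p) ∧ ¬q)), u
2. ◇(¬r ∨ q), u
3. ¬((□((p ∧ r) ∨ ¬p) ∧ ◇¬q) → ◇(((p ∧ r) ∨ ¬p) ∧ ¬q)), u
4. □((p ∧ r) ∨ ¬p) ∧ ◇¬q, u
5. ¬◇(((p ∧ r) ∨ ¬p) ∧ ¬q), u
6. □((p ∧ r) ∨ ¬p), u
7. ◇¬q, u
8. ¬r ∨ q, v
9. ¬(((p ∧ r) ∨ ¬p) ∧ ¬q), v
10. (p ∧ r) ∨ ¬p, v
11. q, v
12. p ∧ r, v
13. p, v
14. r, v
15. ¬q, w
16. ¬(((p ∧ r) ∨ ¬p) ∧ ¬q), w
17. (p ∧ r) ∨ ¬p, w
18. ¬((p ∧ r) ∨ ¬p), w
19. ¬(p ∧ r), w
20. p, w
21. p ∧ r, w
22. r, w
23. ¬r, w
Accessibility: uRv, uRw
Branch closes: r and ¬r both at w.
(One branch shown.) All branches close.

No, unsatisfiable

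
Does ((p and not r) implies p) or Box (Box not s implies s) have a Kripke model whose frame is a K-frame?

Satisfiable

1. ((p and not r) implies p) or Box (Box not s implies s), w0
2. Box (Box not s implies s), w0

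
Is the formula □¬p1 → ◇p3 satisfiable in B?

1. □¬p1 → ◇p3, 0
2. ◇p3, 0   [→-rule on 1 (branches; this branch)]
3. p3, 1   [◇-rule on 2: fresh world 1, 0R1]
Accessibility: 0R0, 0R1, 1R0, 1R1

Satisfiable (open branch found)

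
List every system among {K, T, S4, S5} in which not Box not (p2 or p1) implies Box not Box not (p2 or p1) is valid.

S5-tableau for the negation not (not Box not (p2 or p1) implies Box not Box not (p2 or p1)):
1. not (not Box not (p2 or p1) implies Box not Box not (p2 or p1)), 0
2. not Box not (p2 or p1), 0   [neg-implies-rule on 1]
3. not Box not Box not (p2 or p1), 0   [neg-implies-rule on 1]
4. p2 or p1, 1   [neg-Box-rule on 2: fresh world 1, 0R1]
5. p1, 1   [or-rule on 4 (branches; this branch)]
6. Box not (p2 or p1), 2   [neg-Box-rule on 3: fresh world 2, 0R2]
7. not (p2 or p1), 0   [Box-rule on 6 via 2R0]
8. not p2, 0   [neg-or-rule on 7]
9. not p1, 0   [neg-or-rule on 7]
10. not (p2 or p1), 1   [Box-rule on 6 via 2R1]
11. not p2, 1   [neg-or-rule on 10]
12. not p1, 1   [neg-or-rule on 10]
Accessibility: 0R0, 0R1, 0R2, 1R0, 1R1, 1R2, 2R0, 2R1, 2R2
Branch closes: p1 and not p1 both at 1.
Every branch closes (one shown): valid in S5.
S4-tableau for the negation not (not Box not (p2 or p1) implies Box not Box not (p2 or p1)):
1. not (not Box not (p2 or p1) implies Box not Box not (p2 or p1)), 0
2. not Box not (p2 or p1), 0   [neg-implies-rule on 1]
3. not Box not Box not (p2 or p1), 0   [neg-implies-rule on 1]
4. p2 or p1, 1   [neg-Box-rule on 2: fresh world 1, 0R1]
5. p1, 1   [or-rule on 4 (branches; this branch)]
6. Box not (p2 or p1), 2   [neg-Box-rule on 3: fresh world 2, 0R2]
7. not (p2 or p1), 2   [Box-rule on 6 via 2R2]
8. not p2, 2   [neg-or-rule on 7]
9. not p1, 2   [neg-or-rule on 7]
Accessibility: 0R0, 0R1, 0R2, 1R1, 2R2
Complete open branch: countermodel on an S4-frame, so not valid in S4, nor in K, T (the same frame is also a K-frame and a T-frame).

S5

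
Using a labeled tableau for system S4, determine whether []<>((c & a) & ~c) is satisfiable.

Unsatisfiable (every branch closes)

1. []<>((c & a) & ~c), 0
2. <>((c & a) & ~c), 0   [[]-rule on 1 via 0R0]
3. (c & a) & ~c, 1   [<>-rule on 2: fresh world 1, 0R1]
4. c & a, 1   [&-rule on 3]
5. ~c, 1   [&-rule on 3]
6. c, 1   [&-rule on 4]
7. a, 1   [&-rule on 4]
Accessibility: 0R0, 0R1, 1R1
Branch closes: c and ~c both at 1.
Every branch closes; the branch above is one of them.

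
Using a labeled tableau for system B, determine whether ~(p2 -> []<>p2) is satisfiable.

1. ~(p2 -> []<>p2), 0
2. p2, 0
3. ~[]<>p2, 0
4. ~<>p2, 1
5. ~p2, 0
Accessibility: 0R0, 0R1, 1R0, 1R1
Branch closes: p2 and ~p2 both at 0.
All branches of the tableau close; one closing branch shown above.

Unsatisfiable (every branch closes)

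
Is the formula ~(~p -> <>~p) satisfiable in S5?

1. ~(~p -> <>~p), w0
2. ~p, w0
3. ~<>~p, w0
4. p, w0
Accessibility: w0Rw0
Branch closes: p and ~p both at w0.
Every branch closes; the branch above is one of them.

Unsatisfiable (every branch closes)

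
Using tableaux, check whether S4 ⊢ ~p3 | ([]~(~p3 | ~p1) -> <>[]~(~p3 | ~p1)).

Tableau for the negation ~(~p3 | ([]~(~p3 | ~p1) -> <>[]~(~p3 | ~p1))):
1. ~(~p3 | ([]~(~p3 | ~p1) -> <>[]~(~p3 | ~p1))), 0
2. p3, 0
3. ~([]~(~p3 | ~p1) -> <>[]~(~p3 | ~p1)), 0
4. []~(~p3 | ~p1), 0
5. ~<>[]~(~p3 | ~p1), 0
6. ~(~p3 | ~p1), 0
7. p1, 0
8. ~[]~(~p3 | ~p1), 0
9. ~p3 | ~p1, 1
10. ~(~p3 | ~p1), 1
11. p3, 1
12. p1, 1
13. ~[]~(~p3 | ~p1), 1
14. ~p1, 1
Accessibility: 0R0, 0R1, 1R1
Branch closes: p1 and ~p1 both at 1.
Every branch of the negation's tableau closes; the branch above is one of them.

Yes, valid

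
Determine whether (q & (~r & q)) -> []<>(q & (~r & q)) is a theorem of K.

Tableau for the negation ~((q & (~r & q)) -> []<>(q & (~r & q))):
1. ~((q & (~r & q)) -> []<>(q & (~r & q))), u
2. q & (~r & q), u   [~->-rule on 1]
3. ~[]<>(q & (~r & q)), u   [~->-rule on 1]
4. q, u   [&-rule on 2]
5. ~r & q, u   [&-rule on 2]
6. ~r, u   [&-rule on 5]
7. ~<>(q & (~r & q)), v   [~[]-rule on 3: fresh world v, uRv]
Accessibility: uRv
The negation has an open branch (countermodel exists).

Not valid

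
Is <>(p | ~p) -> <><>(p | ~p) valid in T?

Tableau for the negation ~(<>(p | ~p) -> <><>(p | ~p)):
1. ~(<>(p | ~p) -> <><>(p | ~p)), u
2. <>(p | ~p), u
3. ~<><>(p | ~p), u
4. ~<>(p | ~p), u
5. ~(p | ~p), u
6. ~p, u
7. p, u
Accessibility: uRu
Branch closes: p and ~p both at u.
Every branch of the negation's tableau closes; the branch above is one of them.

Yes, valid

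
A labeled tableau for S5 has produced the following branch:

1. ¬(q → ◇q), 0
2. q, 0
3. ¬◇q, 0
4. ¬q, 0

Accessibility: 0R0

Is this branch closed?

Both q and ¬q appear at 0.

Yes, closed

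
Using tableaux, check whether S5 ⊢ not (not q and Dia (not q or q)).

Not valid

Tableau for the negation not q and Dia (not q or q):
1. not q and Dia (not q or q), w0
2. not q, w0
3. Dia (not q or q), w0
4. not q or q, w1
5. q, w1
Accessibility: w0Rw0, w0Rw1, w1Rw0, w1Rw1
The negation has an open branch (countermodel exists).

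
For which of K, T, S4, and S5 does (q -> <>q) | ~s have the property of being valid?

K-tableau for the negation ~((q -> <>q) | ~s):
1. ~((q -> <>q) | ~s), u
2. ~(q -> <>q), u   [~|-rule on 1]
3. s, u   [~|-rule on 1]
4. q, u   [~->-rule on 2]
5. ~<>q, u   [~->-rule on 2]
Complete open branch: countermodel on a K-frame, so not valid in K.
T-tableau for the negation ~((q -> <>q) | ~s):
1. ~((q -> <>q) | ~s), u
2. ~(q -> <>q), u   [~|-rule on 1]
3. s, u   [~|-rule on 1]
4. q, u   [~->-rule on 2]
5. ~<>q, u   [~->-rule on 2]
6. ~q, u   [~<>-rule on 5 via uRu]
Accessibility: uRu
Branch closes: q and ~q both at u.
Every branch closes (one shown): valid in T, hence also in S4, S5 (every theorem of T is a theorem of S4 and S5).

T, S4, S5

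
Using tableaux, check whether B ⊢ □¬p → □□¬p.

Tableau for the negation ¬(□¬p → □□¬p):
1. ¬(□¬p → □□¬p), u
2. □¬p, u   [¬→-rule on 1]
3. ¬□□¬p, u   [¬→-rule on 1]
4. ¬p, u   [□-rule on 2 via uRu]
5. ¬□¬p, v   [¬□-rule on 3: fresh world v, uRv]
6. ¬p, v   [□-rule on 2 via uRv]
7. p, w   [¬□-rule on 5: fresh world w, vRw]
Accessibility: uRu, uRv, vRu, vRv, vRw, wRv, wRw
The negation has an open branch (countermodel exists).

Invalid (countermodel exists)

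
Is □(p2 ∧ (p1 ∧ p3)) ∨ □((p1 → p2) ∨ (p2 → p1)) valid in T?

Tableau for the negation ¬(□(p2 ∧ (p1 ∧ p3)) ∨ □((p1 → p2) ∨ (p2 → p1))):
1. ¬(□(p2 ∧ (p1 ∧ p3)) ∨ □((p1 → p2) ∨ (p2 → p1))), u
2. ¬□(p2 ∧ (p1 ∧ p3)), u
3. ¬□((p1 → p2) ∨ (p2 → p1)), u
4. ¬(p2 ∧ (p1 ∧ p3)), v
5. ¬(p1 ∧ p3), v
6. ¬p3, v
7. ¬((p1 → p2) ∨ (p2 → p1)), w
8. ¬(p1 → p2), w
9. ¬(p2 → p1), w
10. p1, w
11. ¬p2, w
12. p2, w
13. ¬p1, w
Accessibility: uRu, uRv, uRw, vRv, wRw
Branch closes: p2 and ¬p2 both at w.
Every branch of the negation's tableau closes; the branch above is one of them.

Yes, valid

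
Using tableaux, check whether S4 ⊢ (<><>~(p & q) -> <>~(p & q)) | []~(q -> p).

Yes, valid

Tableau for the negation ~((<><>~(p & q) -> <>~(p & q)) | []~(q -> p)):
1. ~((<><>~(p & q) -> <>~(p & q)) | []~(q -> p)), u
2. ~(<><>~(p & q) -> <>~(p & q)), u   [~|-rule on 1]
3. ~[]~(q -> p), u   [~|-rule on 1]
4. <><>~(p & q), u   [~->-rule on 2]
5. ~<>~(p & q), u   [~->-rule on 2]
6. p & q, u   [~<>-rule on 5 via uRu]
7. p, u   [&-rule on 6]
8. q, u   [&-rule on 6]
9. q -> p, v   [~[]-rule on 3: fresh world v, uRv]
10. p & q, v   [~<>-rule on 5 via uRv]
11. p, v   [&-rule on 10]
12. q, v   [&-rule on 10]
13. <>~(p & q), w   [<>-rule on 4: fresh world w, uRw]
14. p & q, w   [~<>-rule on 5 via uRw]
15. p, w   [&-rule on 14]
16. q, w   [&-rule on 14]
17. ~(p & q), x   [<>-rule on 13: fresh world x, wRx]
18. p & q, x   [~<>-rule on 5 via uRx]
19. p, x   [&-rule on 18]
20. q, x   [&-rule on 18]
21. ~q, x   [~&-rule on 17 (branches; this branch)]
Accessibility: uRu, uRv, uRw, uRx, vRv, wRw, wRx, xRx
Branch closes: q and ~q both at x.
Every branch of the negation's tableau closes; the branch above is one of them.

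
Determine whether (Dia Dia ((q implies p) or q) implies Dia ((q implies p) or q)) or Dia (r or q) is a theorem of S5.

Tableau for the negation not ((Dia Dia ((q implies p) or q) implies Dia ((q implies p) or q)) or Dia (r or q)):
1. not ((Dia Dia ((q implies p) or q) implies Dia ((q implies p) or q)) or Dia (r or q)), w0
2. not (Dia Dia ((q implies p) or q) implies Dia ((q implies p) or q)), w0   [neg-or-rule on 1]
3. not Dia (r or q), w0   [neg-or-rule on 1]
4. Dia Dia ((q implies p) or q), w0   [neg-implies-rule on 2]
5. not Dia ((q implies p) or q), w0   [neg-implies-rule on 2]
6. not (r or q), w0   [neg-Dia-rule on 3 via w0Rw0]
7. not r, w0   [neg-or-rule on 6]
8. not q, w0   [neg-or-rule on 6]
9. not ((q implies p) or q), w0   [neg-Dia-rule on 5 via w0Rw0]
10. not (q implies p), w0   [neg-or-rule on 9]
11. q, w0   [neg-implies-rule on 10]
12. not p, w0   [neg-implies-rule on 10]
Accessibility: w0Rw0
Branch closes: q and not q both at w0.
Every branch of the negation's tableau closes; the branch above is one of them.

Yes, valid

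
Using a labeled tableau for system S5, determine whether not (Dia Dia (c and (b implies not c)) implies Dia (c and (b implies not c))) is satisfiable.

1. not (Dia Dia (c and (b implies not c)) implies Dia (c and (b implies not c))), 0
2. Dia Dia (c and (b implies not c)), 0
3. not Dia (c and (b implies not c)), 0
4. not (c and (b implies not c)), 0
5. not (b implies not c), 0
6. b, 0
7. c, 0
8. Dia (c and (b implies not c)), 1
9. not (c and (b implies not c)), 1
10. not (b implies not c), 1
11. b, 1
12. c, 1
13. c and (b implies not c), 2
14. c, 2
15. b implies not c, 2
16. not (c and (b implies not c)), 2
17. not b, 2
18. not (b implies not c), 2
19. b, 2
Accessibility: 0R0, 0R1, 0R2, 1R0, 1R1, 1R2, 2R0, 2R1, 2R2
Branch closes: b and not b both at 2.
All branches of the tableau close; one closing branch shown above.

Unsatisfiable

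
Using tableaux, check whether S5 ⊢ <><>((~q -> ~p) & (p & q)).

Invalid (countermodel exists)

Tableau for the negation ~<><>((~q -> ~p) & (p & q)):
1. ~<><>((~q -> ~p) & (p & q)), u
2. ~<>((~q -> ~p) & (p & q)), u   [~<>-rule on 1 via uRu]
3. ~((~q -> ~p) & (p & q)), u   [~<>-rule on 2 via uRu]
4. ~(p & q), u   [~&-rule on 3 (branches; this branch)]
5. ~q, u   [~&-rule on 4 (branches; this branch)]
Accessibility: uRu
The negation has an open branch (countermodel exists).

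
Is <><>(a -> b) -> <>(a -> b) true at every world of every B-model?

Tableau for the negation ~(<><>(a -> b) -> <>(a -> b)):
1. ~(<><>(a -> b) -> <>(a -> b)), u
2. <><>(a -> b), u
3. ~<>(a -> b), u
4. ~(a -> b), u
5. a, u
6. ~b, u
7. <>(a -> b), v
8. ~(a -> b), v
9. a, v
10. ~b, v
11. a -> b, w
12. b, w
Accessibility: uRu, uRv, vRu, vRv, vRw, wRv, wRw
The negation has an open branch (countermodel exists).

Not valid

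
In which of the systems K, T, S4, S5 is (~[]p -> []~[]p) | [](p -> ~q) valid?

S4-tableau for the negation ~((~[]p -> []~[]p) | [](p -> ~q)):
1. ~((~[]p -> []~[]p) | [](p -> ~q)), w0
2. ~(~[]p -> []~[]p), w0
3. ~[](p -> ~q), w0
4. ~[]p, w0
5. ~[]~[]p, w0
6. ~(p -> ~q), w1
7. p, w1
8. q, w1
9. ~p, w2
10. []p, w3
11. p, w3
Accessibility: w0Rw0, w0Rw1, w0Rw2, w0Rw3, w1Rw1, w2Rw2, w3Rw3
Complete open branch: countermodel on an S4-frame, so not valid in S4, nor in K, T (the same frame is also a K-frame and a T-frame).
S5-tableau for the negation ~((~[]p -> []~[]p) | [](p -> ~q)):
1. ~((~[]p -> []~[]p) | [](p -> ~q)), w0
2. ~(~[]p -> []~[]p), w0
3. ~[](p -> ~q), w0
4. ~[]p, w0
5. ~[]~[]p, w0
6. ~(p -> ~q), w1
7. p, w1
8. q, w1
9. ~p, w2
10. []p, w3
11. p, w0
12. p, w2
Accessibility: w0Rw0, w0Rw1, w0Rw2, w0Rw3, w1Rw0, w1Rw1, w1Rw2, w1Rw3, w2Rw0, w2Rw1, w2Rw2, w2Rw3, w3Rw0, w3Rw1, w3Rw2, w3Rw3
Branch closes: p and ~p both at w2.
Every branch closes (one shown): valid in S5.

S5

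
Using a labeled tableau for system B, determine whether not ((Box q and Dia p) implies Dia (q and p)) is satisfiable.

1. not ((Box q and Dia p) implies Dia (q and p)), u
2. Box q and Dia p, u
3. not Dia (q and p), u
4. Box q, u
5. Dia p, u
6. not (q and p), u
7. q, u
8. not p, u
9. p, v
10. not (q and p), v
11. q, v
12. not p, v
Accessibility: uRu, uRv, vRu, vRv
Branch closes: p and not p both at v.
Every branch closes; the branch above is one of them.

Unsatisfiable (every branch closes)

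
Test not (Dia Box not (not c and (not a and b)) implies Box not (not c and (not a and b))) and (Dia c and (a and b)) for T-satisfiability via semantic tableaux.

Satisfiable (open branch found)

1. not (Dia Box not (not c and (not a and b)) implies Box not (not c and (not a and b))) and (Dia c and (a and b)), w0
2. not (Dia Box not (not c and (not a and b)) implies Box not (not c and (not a and b))), w0
3. Dia c and (a and b), w0
4. Dia Box not (not c and (not a and b)), w0
5. not Box not (not c and (not a and b)), w0
6. Dia c, w0
7. a and b, w0
8. a, w0
9. b, w0
10. Box not (not c and (not a and b)), w1
11. not (not c and (not a and b)), w1
12. not (not a and b), w1
13. not b, w1
14. not c and (not a and b), w2
15. not c, w2
16. not a and b, w2
17. not a, w2
18. b, w2
19. c, w3
Accessibility: w0Rw0, w0Rw1, w0Rw2, w0Rw3, w1Rw1, w2Rw2, w3Rw3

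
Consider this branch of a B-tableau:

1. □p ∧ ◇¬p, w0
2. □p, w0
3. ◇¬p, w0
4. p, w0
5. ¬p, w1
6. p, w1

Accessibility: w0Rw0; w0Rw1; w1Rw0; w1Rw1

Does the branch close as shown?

Closed

Both p and ¬p appear at w1.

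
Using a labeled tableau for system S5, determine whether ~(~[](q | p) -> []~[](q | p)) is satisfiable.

Unsatisfiable

1. ~(~[](q | p) -> []~[](q | p)), u
2. ~[](q | p), u
3. ~[]~[](q | p), u
4. ~(q | p), v
5. ~q, v
6. ~p, v
7. [](q | p), w
8. q | p, u
9. q | p, v
10. q | p, w
11. p, u
12. p, v
Accessibility: uRu, uRv, uRw, vRu, vRv, vRw, wRu, wRv, wRw
Branch closes: p and ~p both at v.
All branches of the tableau close; one closing branch shown above.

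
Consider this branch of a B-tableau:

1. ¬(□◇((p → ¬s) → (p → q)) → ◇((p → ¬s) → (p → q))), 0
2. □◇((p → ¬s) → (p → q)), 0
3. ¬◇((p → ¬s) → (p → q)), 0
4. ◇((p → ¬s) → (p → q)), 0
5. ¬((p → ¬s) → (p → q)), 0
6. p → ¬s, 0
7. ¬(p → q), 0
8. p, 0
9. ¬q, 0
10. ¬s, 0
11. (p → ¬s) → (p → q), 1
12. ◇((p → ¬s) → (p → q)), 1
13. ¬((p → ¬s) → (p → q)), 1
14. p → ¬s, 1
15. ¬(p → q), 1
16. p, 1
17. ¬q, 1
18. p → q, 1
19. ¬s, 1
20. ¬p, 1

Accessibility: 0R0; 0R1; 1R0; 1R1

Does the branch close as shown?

Both p and ¬p appear at 1.

Closed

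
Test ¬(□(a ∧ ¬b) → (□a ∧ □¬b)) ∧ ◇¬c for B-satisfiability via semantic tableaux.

Unsatisfiable (every branch closes)

1. ¬(□(a ∧ ¬b) → (□a ∧ □¬b)) ∧ ◇¬c, u
2. ¬(□(a ∧ ¬b) → (□a ∧ □¬b)), u
3. ◇¬c, u
4. □(a ∧ ¬b), u
5. ¬(□a ∧ □¬b), u
6. a ∧ ¬b, u
7. a, u
8. ¬b, u
9. ¬□¬b, u
10. ¬c, v
11. a ∧ ¬b, v
12. a, v
13. ¬b, v
14. b, w
15. a ∧ ¬b, w
16. a, w
17. ¬b, w
Accessibility: uRu, uRv, uRw, vRu, vRv, wRu, wRw
Branch closes: b and ¬b both at w.
Every branch closes; the branch above is one of them.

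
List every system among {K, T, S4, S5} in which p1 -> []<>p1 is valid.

S5-tableau for the negation ~(p1 -> []<>p1):
1. ~(p1 -> []<>p1), 0
2. p1, 0
3. ~[]<>p1, 0
4. ~<>p1, 1
5. ~p1, 0
Accessibility: 0R0, 0R1, 1R0, 1R1
Branch closes: p1 and ~p1 both at 0.
Every branch closes (one shown): valid in S5.
S4-tableau for the negation ~(p1 -> []<>p1):
1. ~(p1 -> []<>p1), 0
2. p1, 0
3. ~[]<>p1, 0
4. ~<>p1, 1
5. ~p1, 1
Accessibility: 0R0, 0R1, 1R1
Complete open branch: countermodel on an S4-frame, so not valid in S4, nor in K, T (the same frame is also a K-frame and a T-frame).

S5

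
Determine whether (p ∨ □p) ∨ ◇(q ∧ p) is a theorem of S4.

Tableau for the negation ¬((p ∨ □p) ∨ ◇(q ∧ p)):
1. ¬((p ∨ □p) ∨ ◇(q ∧ p)), 0
2. ¬(p ∨ □p), 0   [¬∨-rule on 1]
3. ¬◇(q ∧ p), 0   [¬∨-rule on 1]
4. ¬p, 0   [¬∨-rule on 2]
5. ¬□p, 0   [¬∨-rule on 2]
6. ¬(q ∧ p), 0   [¬◇-rule on 3 via 0R0]
7. ¬p, 1   [¬□-rule on 5: fresh world 1, 0R1]
8. ¬(q ∧ p), 1   [¬◇-rule on 3 via 0R1]
Accessibility: 0R0, 0R1, 1R1
The negation has an open branch (countermodel exists).

Invalid (countermodel exists)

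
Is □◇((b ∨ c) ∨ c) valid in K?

Not valid

Tableau for the negation ¬□◇((b ∨ c) ∨ c):
1. ¬□◇((b ∨ c) ∨ c), 0
2. ¬◇((b ∨ c) ∨ c), 1
Accessibility: 0R1
The negation has an open branch (countermodel exists).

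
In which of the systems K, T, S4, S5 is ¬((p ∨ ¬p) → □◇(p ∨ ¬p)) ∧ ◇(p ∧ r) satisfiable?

K

K-tableau for the formula:
1. ¬((p ∨ ¬p) → □◇(p ∨ ¬p)) ∧ ◇(p ∧ r), w0
2. ¬((p ∨ ¬p) → □◇(p ∨ ¬p)), w0
3. ◇(p ∧ r), w0
4. p ∨ ¬p, w0
5. ¬□◇(p ∨ ¬p), w0
6. ¬p, w0
7. p ∧ r, w1
8. p, w1
9. r, w1
10. ¬◇(p ∨ ¬p), w2
Accessibility: w0Rw1, w0Rw2
Complete open branch: satisfiable in K.
T-tableau for the formula:
1. ¬((p ∨ ¬p) → □◇(p ∨ ¬p)) ∧ ◇(p ∧ r), w0
2. ¬((p ∨ ¬p) → □◇(p ∨ ¬p)), w0
3. ◇(p ∧ r), w0
4. p ∨ ¬p, w0
5. ¬□◇(p ∨ ¬p), w0
6. ¬p, w0
7. p ∧ r, w1
8. p, w1
9. r, w1
10. ¬◇(p ∨ ¬p), w2
11. ¬(p ∨ ¬p), w2
12. ¬p, w2
13. p, w2
Accessibility: w0Rw0, w0Rw1, w0Rw2, w1Rw1, w2Rw2
Branch closes: p and ¬p both at w2.
Every branch closes (one shown): unsatisfiable in T, hence also in S4, S5 (every S4/S5-frame is a T-frame).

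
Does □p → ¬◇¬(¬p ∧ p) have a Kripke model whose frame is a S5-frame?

1. □p → ¬◇¬(¬p ∧ p), u
2. ¬□p, u   [→-rule on 1 (branches; this branch)]
3. ¬p, v   [¬□-rule on 2: fresh world v, uRv]
Accessibility: uRu, uRv, vRu, vRv

Satisfiable (open branch found)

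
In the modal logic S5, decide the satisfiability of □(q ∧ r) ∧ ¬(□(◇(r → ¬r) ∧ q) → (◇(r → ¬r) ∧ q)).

No, unsatisfiable

1. □(q ∧ r) ∧ ¬(□(◇(r → ¬r) ∧ q) → (◇(r → ¬r) ∧ q)), u
2. □(q ∧ r), u   [∧-rule on 1]
3. ¬(□(◇(r → ¬r) ∧ q) → (◇(r → ¬r) ∧ q)), u   [∧-rule on 1]
4. □(◇(r → ¬r) ∧ q), u   [¬→-rule on 3]
5. ¬(◇(r → ¬r) ∧ q), u   [¬→-rule on 3]
6. q ∧ r, u   [□-rule on 2 via uRu]
7. q, u   [∧-rule on 6]
8. r, u   [∧-rule on 6]
9. ◇(r → ¬r) ∧ q, u   [□-rule on 4 via uRu]
10. ◇(r → ¬r), u   [∧-rule on 9]
11. ¬◇(r → ¬r), u   [¬∧-rule on 5 (branches; this branch)]
12. ¬(r → ¬r), u   [¬◇-rule on 11 via uRu]
13. r → ¬r, v   [◇-rule on 10: fresh world v, uRv]
14. q ∧ r, v   [□-rule on 2 via uRv]
15. q, v   [∧-rule on 14]
16. r, v   [∧-rule on 14]
17. ◇(r → ¬r) ∧ q, v   [□-rule on 4 via uRv]
18. ◇(r → ¬r), v   [∧-rule on 17]
19. ¬(r → ¬r), v   [¬◇-rule on 11 via uRv]
20. ¬r, v   [→-rule on 13 (branches; this branch)]
Accessibility: uRu, uRv, vRu, vRv
Branch closes: r and ¬r both at v.
(One branch shown.) All branches close.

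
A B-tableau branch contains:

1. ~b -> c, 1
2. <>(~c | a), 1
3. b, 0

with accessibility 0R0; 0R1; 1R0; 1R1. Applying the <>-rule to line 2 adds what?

a fresh world 2 with 1R2, and ~c | a at 2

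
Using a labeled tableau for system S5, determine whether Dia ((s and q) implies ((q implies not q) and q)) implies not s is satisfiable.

Satisfiable

1. Dia ((s and q) implies ((q implies not q) and q)) implies not s, u
2. not s, u   [implies-rule on 1 (branches; this branch)]
Accessibility: uRu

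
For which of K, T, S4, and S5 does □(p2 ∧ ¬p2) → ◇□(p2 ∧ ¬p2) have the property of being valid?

T-tableau for the negation ¬(□(p2 ∧ ¬p2) → ◇□(p2 ∧ ¬p2)):
1. ¬(□(p2 ∧ ¬p2) → ◇□(p2 ∧ ¬p2)), w0
2. □(p2 ∧ ¬p2), w0
3. ¬◇□(p2 ∧ ¬p2), w0
4. p2 ∧ ¬p2, w0
5. p2, w0
6. ¬p2, w0
Accessibility: w0Rw0
Branch closes: p2 and ¬p2 both at w0.
Every branch closes (one shown): valid in T, hence also in S4, S5 (every theorem of T is a theorem of S4 and S5).
K-tableau for the negation ¬(□(p2 ∧ ¬p2) → ◇□(p2 ∧ ¬p2)):
1. ¬(□(p2 ∧ ¬p2) → ◇□(p2 ∧ ¬p2)), w0
2. □(p2 ∧ ¬p2), w0
3. ¬◇□(p2 ∧ ¬p2), w0
Complete open branch: countermodel on a K-frame, so not valid in K.

T, S4, S5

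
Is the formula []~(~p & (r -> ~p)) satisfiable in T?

Yes, satisfiable

1. []~(~p & (r -> ~p)), u
2. ~(~p & (r -> ~p)), u
3. ~(r -> ~p), u
4. r, u
5. p, u
Accessibility: uRu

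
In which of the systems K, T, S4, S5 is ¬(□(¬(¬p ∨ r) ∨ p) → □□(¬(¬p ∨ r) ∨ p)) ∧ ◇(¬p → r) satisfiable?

T-tableau for the formula:
1. ¬(□(¬(¬p ∨ r) ∨ p) → □□(¬(¬p ∨ r) ∨ p)) ∧ ◇(¬p → r), 0
2. ¬(□(¬(¬p ∨ r) ∨ p) → □□(¬(¬p ∨ r) ∨ p)), 0
3. ◇(¬p → r), 0
4. □(¬(¬p ∨ r) ∨ p), 0
5. ¬□□(¬(¬p ∨ r) ∨ p), 0
6. ¬(¬p ∨ r) ∨ p, 0
7. p, 0
8. ¬p → r, 1
9. ¬(¬p ∨ r) ∨ p, 1
10. r, 1
11. p, 1
12. ¬□(¬(¬p ∨ r) ∨ p), 2
13. ¬(¬p ∨ r) ∨ p, 2
14. p, 2
15. ¬(¬(¬p ∨ r) ∨ p), 3
16. ¬p ∨ r, 3
17. ¬p, 3
18. r, 3
Accessibility: 0R0, 0R1, 0R2, 1R1, 2R2, 2R3, 3R3
Complete open branch: satisfiable in T, hence also in K (this T-model is also a K-model).
S4-tableau for the formula:
1. ¬(□(¬(¬p ∨ r) ∨ p) → □□(¬(¬p ∨ r) ∨ p)) ∧ ◇(¬p → r), 0
2. ¬(□(¬(¬p ∨ r) ∨ p) → □□(¬(¬p ∨ r) ∨ p)), 0
3. ◇(¬p → r), 0
4. □(¬(¬p ∨ r) ∨ p), 0
5. ¬□□(¬(¬p ∨ r) ∨ p), 0
6. ¬(¬p ∨ r) ∨ p, 0
7. ¬(¬p ∨ r), 0
8. p, 0
9. ¬r, 0
10. ¬p → r, 1
11. ¬(¬p ∨ r) ∨ p, 1
12. p, 1
13. ¬(¬p ∨ r), 1
14. ¬r, 1
15. ¬□(¬(¬p ∨ r) ∨ p), 2
16. ¬(¬p ∨ r) ∨ p, 2
17. ¬(¬p ∨ r), 2
18. p, 2
19. ¬r, 2
20. ¬(¬(¬p ∨ r) ∨ p), 3
21. ¬p ∨ r, 3
22. ¬p, 3
23. ¬(¬p ∨ r) ∨ p, 3
24. r, 3
25. ¬(¬p ∨ r), 3
26. p, 3
27. ¬r, 3
Accessibility: 0R0, 0R1, 0R2, 0R3, 1R1, 2R2, 2R3, 3R3
Branch closes: p and ¬p both at 3.
Every branch closes (one shown): unsatisfiable in S4, hence also in S5 (every S5-frame is an S4-frame).

K, T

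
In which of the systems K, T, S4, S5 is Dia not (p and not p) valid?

K-tableau for the negation not Dia not (p and not p):
1. not Dia not (p and not p), w0
Complete open branch: countermodel on a K-frame, so not valid in K.
T-tableau for the negation not Dia not (p and not p):
1. not Dia not (p and not p), w0
2. p and not p, w0
3. p, w0
4. not p, w0
Accessibility: w0Rw0
Branch closes: p and not p both at w0.
Every branch closes (one shown): valid in T, hence also in S4, S5 (every theorem of T is a theorem of S4 and S5).

T, S4, S5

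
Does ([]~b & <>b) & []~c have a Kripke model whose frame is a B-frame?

Unsatisfiable

1. ([]~b & <>b) & []~c, u
2. []~b & <>b, u
3. []~c, u
4. []~b, u
5. <>b, u
6. ~c, u
7. ~b, u
8. b, v
9. ~c, v
10. ~b, v
Accessibility: uRu, uRv, vRu, vRv
Branch closes: b and ~b both at v.
(One branch shown.) All branches close.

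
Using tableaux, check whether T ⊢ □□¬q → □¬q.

Yes, valid

Tableau for the negation ¬(□□¬q → □¬q):
1. ¬(□□¬q → □¬q), 0
2. □□¬q, 0
3. ¬□¬q, 0
4. □¬q, 0
5. ¬q, 0
6. q, 1
7. □¬q, 1
8. ¬q, 1
Accessibility: 0R0, 0R1, 1R1
Branch closes: q and ¬q both at 1.
All branches of the negation close; one closing branch shown above.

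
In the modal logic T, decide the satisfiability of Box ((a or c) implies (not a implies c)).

Satisfiable (open branch found)

1. Box ((a or c) implies (not a implies c)), 0
2. (a or c) implies (not a implies c), 0
3. not a implies c, 0
4. c, 0
Accessibility: 0R0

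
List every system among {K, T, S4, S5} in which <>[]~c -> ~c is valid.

S5

S4-tableau for the negation ~(<>[]~c -> ~c):
1. ~(<>[]~c -> ~c), 0
2. <>[]~c, 0   [~->-rule on 1]
3. c, 0   [~->-rule on 1]
4. []~c, 1   [<>-rule on 2: fresh world 1, 0R1]
5. ~c, 1   [[]-rule on 4 via 1R1]
Accessibility: 0R0, 0R1, 1R1
Complete open branch: countermodel on an S4-frame, so not valid in S4, nor in K, T (the same frame is also a K-frame and a T-frame).
S5-tableau for the negation ~(<>[]~c -> ~c):
1. ~(<>[]~c -> ~c), 0
2. <>[]~c, 0   [~->-rule on 1]
3. c, 0   [~->-rule on 1]
4. []~c, 1   [<>-rule on 2: fresh world 1, 0R1]
5. ~c, 0   [[]-rule on 4 via 1R0]
Accessibility: 0R0, 0R1, 1R0, 1R1
Branch closes: c and ~c both at 0.
Every branch closes (one shown): valid in S5.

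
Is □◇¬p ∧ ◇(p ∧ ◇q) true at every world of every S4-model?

Tableau for the negation ¬(□◇¬p ∧ ◇(p ∧ ◇q)):
1. ¬(□◇¬p ∧ ◇(p ∧ ◇q)), w0
2. ¬◇(p ∧ ◇q), w0   [¬∧-rule on 1 (branches; this branch)]
3. ¬(p ∧ ◇q), w0   [¬◇-rule on 2 via w0Rw0]
4. ¬◇q, w0   [¬∧-rule on 3 (branches; this branch)]
5. ¬q, w0   [¬◇-rule on 4 via w0Rw0]
Accessibility: w0Rw0
The negation has an open branch (countermodel exists).

Invalid (countermodel exists)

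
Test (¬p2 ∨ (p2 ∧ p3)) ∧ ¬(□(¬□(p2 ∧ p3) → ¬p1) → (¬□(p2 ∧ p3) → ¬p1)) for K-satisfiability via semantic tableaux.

1. (¬p2 ∨ (p2 ∧ p3)) ∧ ¬(□(¬□(p2 ∧ p3) → ¬p1) → (¬□(p2 ∧ p3) → ¬p1)), u
2. ¬p2 ∨ (p2 ∧ p3), u
3. ¬(□(¬□(p2 ∧ p3) → ¬p1) → (¬□(p2 ∧ p3) → ¬p1)), u
4. □(¬□(p2 ∧ p3) → ¬p1), u
5. ¬(¬□(p2 ∧ p3) → ¬p1), u
6. ¬□(p2 ∧ p3), u
7. p1, u
8. p2 ∧ p3, u
9. p2, u
10. p3, u
11. ¬(p2 ∧ p3), v
12. ¬□(p2 ∧ p3) → ¬p1, v
13. ¬p3, v
14. ¬p1, v
Accessibility: uRv

Satisfiable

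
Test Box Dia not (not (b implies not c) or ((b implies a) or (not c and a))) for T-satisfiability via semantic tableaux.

Yes, satisfiable

1. Box Dia not (not (b implies not c) or ((b implies a) or (not c and a))), 0
2. Dia not (not (b implies not c) or ((b implies a) or (not c and a))), 0
3. not (not (b implies not c) or ((b implies a) or (not c and a))), 1
4. b implies not c, 1
5. not ((b implies a) or (not c and a)), 1
6. not (b implies a), 1
7. not (not c and a), 1
8. b, 1
9. not a, 1
10. Dia not (not (b implies not c) or ((b implies a) or (not c and a))), 1
11. not c, 1
12. not (not (b implies not c) or ((b implies a) or (not c and a))), 2
13. b implies not c, 2
14. not ((b implies a) or (not c and a)), 2
15. not (b implies a), 2
16. not (not c and a), 2
17. b, 2
18. not a, 2
19. not c, 2
Accessibility: 0R0, 0R1, 1R1, 1R2, 2R2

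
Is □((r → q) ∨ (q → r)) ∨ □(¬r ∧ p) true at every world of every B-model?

Valid in B

Tableau for the negation ¬(□((r → q) ∨ (q → r)) ∨ □(¬r ∧ p)):
1. ¬(□((r → q) ∨ (q → r)) ∨ □(¬r ∧ p)), u
2. ¬□((r → q) ∨ (q → r)), u
3. ¬□(¬r ∧ p), u
4. ¬((r → q) ∨ (q → r)), v
5. ¬(r → q), v
6. ¬(q → r), v
7. r, v
8. ¬q, v
9. q, v
10. ¬r, v
Accessibility: uRu, uRv, vRu, vRv
Branch closes: q and ¬q both at v.
All branches of the negation close; one closing branch shown above.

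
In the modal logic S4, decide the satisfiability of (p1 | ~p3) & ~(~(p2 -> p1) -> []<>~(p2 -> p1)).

Yes, satisfiable

1. (p1 | ~p3) & ~(~(p2 -> p1) -> []<>~(p2 -> p1)), 0
2. p1 | ~p3, 0   [&-rule on 1]
3. ~(~(p2 -> p1) -> []<>~(p2 -> p1)), 0   [&-rule on 1]
4. ~(p2 -> p1), 0   [~->-rule on 3]
5. ~[]<>~(p2 -> p1), 0   [~->-rule on 3]
6. p2, 0   [~->-rule on 4]
7. ~p1, 0   [~->-rule on 4]
8. ~p3, 0   [|-rule on 2 (branches; this branch)]
9. ~<>~(p2 -> p1), 1   [~[]-rule on 5: fresh world 1, 0R1]
10. p2 -> p1, 1   [~<>-rule on 9 via 1R1]
11. p1, 1   [->-rule on 10 (branches; this branch)]
Accessibility: 0R0, 0R1, 1R1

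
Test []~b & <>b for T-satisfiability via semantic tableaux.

1. []~b & <>b, u
2. []~b, u
3. <>b, u
4. ~b, u
5. b, v
6. ~b, v
Accessibility: uRu, uRv, vRv
Branch closes: b and ~b both at v.
(One branch shown.) All branches close.

Unsatisfiable (every branch closes)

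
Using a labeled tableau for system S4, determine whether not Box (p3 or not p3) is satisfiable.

1. not Box (p3 or not p3), u
2. not (p3 or not p3), v
3. not p3, v
4. p3, v
Accessibility: uRu, uRv, vRv
Branch closes: p3 and not p3 both at v.
All branches of the tableau close; one closing branch shown above.

Unsatisfiable (every branch closes)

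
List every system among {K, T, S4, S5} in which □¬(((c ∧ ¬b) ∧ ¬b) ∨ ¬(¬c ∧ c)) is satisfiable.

K-tableau for the formula:
1. □¬(((c ∧ ¬b) ∧ ¬b) ∨ ¬(¬c ∧ c)), u
Complete open branch: satisfiable in K.
T-tableau for the formula:
1. □¬(((c ∧ ¬b) ∧ ¬b) ∨ ¬(¬c ∧ c)), u
2. ¬(((c ∧ ¬b) ∧ ¬b) ∨ ¬(¬c ∧ c)), u
3. ¬((c ∧ ¬b) ∧ ¬b), u
4. ¬c ∧ c, u
5. ¬c, u
6. c, u
Accessibility: uRu
Branch closes: c and ¬c both at u.
Every branch closes (one shown): unsatisfiable in T, hence also in S4, S5 (every S4/S5-frame is a T-frame).

K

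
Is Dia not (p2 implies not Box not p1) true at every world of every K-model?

Not valid

Tableau for the negation not Dia not (p2 implies not Box not p1):
1. not Dia not (p2 implies not Box not p1), w0
The negation has an open branch (countermodel exists).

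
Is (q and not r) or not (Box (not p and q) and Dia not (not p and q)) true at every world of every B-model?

Tableau for the negation not ((q and not r) or not (Box (not p and q) and Dia not (not p and q))):
1. not ((q and not r) or not (Box (not p and q) and Dia not (not p and q))), w0
2. not (q and not r), w0
3. Box (not p and q) and Dia not (not p and q), w0
4. Box (not p and q), w0
5. Dia not (not p and q), w0
6. not p and q, w0
7. not p, w0
8. q, w0
9. r, w0
10. not (not p and q), w1
11. not p and q, w1
12. not p, w1
13. q, w1
14. not q, w1
Accessibility: w0Rw0, w0Rw1, w1Rw0, w1Rw1
Branch closes: q and not q both at w1.
Every branch of the negation's tableau closes; the branch above is one of them.

Valid in B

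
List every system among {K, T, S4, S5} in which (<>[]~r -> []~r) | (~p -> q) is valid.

S5

S4-tableau for the negation ~((<>[]~r -> []~r) | (~p -> q)):
1. ~((<>[]~r -> []~r) | (~p -> q)), w0
2. ~(<>[]~r -> []~r), w0
3. ~(~p -> q), w0
4. <>[]~r, w0
5. ~[]~r, w0
6. ~p, w0
7. ~q, w0
8. []~r, w1
9. ~r, w1
10. r, w2
Accessibility: w0Rw0, w0Rw1, w0Rw2, w1Rw1, w2Rw2
Complete open branch: countermodel on an S4-frame, so not valid in S4, nor in K, T (the same frame is also a K-frame and a T-frame).
S5-tableau for the negation ~((<>[]~r -> []~r) | (~p -> q)):
1. ~((<>[]~r -> []~r) | (~p -> q)), w0
2. ~(<>[]~r -> []~r), w0
3. ~(~p -> q), w0
4. <>[]~r, w0
5. ~[]~r, w0
6. ~p, w0
7. ~q, w0
8. []~r, w1
9. ~r, w0
10. ~r, w1
11. r, w2
12. ~r, w2
Accessibility: w0Rw0, w0Rw1, w0Rw2, w1Rw0, w1Rw1, w1Rw2, w2Rw0, w2Rw1, w2Rw2
Branch closes: r and ~r both at w2.
Every branch closes (one shown): valid in S5.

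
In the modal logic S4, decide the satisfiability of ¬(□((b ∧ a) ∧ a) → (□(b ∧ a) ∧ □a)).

Unsatisfiable

1. ¬(□((b ∧ a) ∧ a) → (□(b ∧ a) ∧ □a)), w0
2. □((b ∧ a) ∧ a), w0
3. ¬(□(b ∧ a) ∧ □a), w0
4. (b ∧ a) ∧ a, w0
5. b ∧ a, w0
6. a, w0
7. b, w0
8. ¬□(b ∧ a), w0
9. ¬(b ∧ a), w1
10. (b ∧ a) ∧ a, w1
11. b ∧ a, w1
12. a, w1
13. b, w1
14. ¬a, w1
Accessibility: w0Rw0, w0Rw1, w1Rw1
Branch closes: a and ¬a both at w1.
(One branch shown.) All branches close.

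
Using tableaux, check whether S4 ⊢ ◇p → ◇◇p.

Tableau for the negation ¬(◇p → ◇◇p):
1. ¬(◇p → ◇◇p), u
2. ◇p, u
3. ¬◇◇p, u
4. ¬◇p, u
5. ¬p, u
6. p, v
7. ¬◇p, v
8. ¬p, v
Accessibility: uRu, uRv, vRv
Branch closes: p and ¬p both at v.
All branches of the negation close; one closing branch shown above.

Valid in S4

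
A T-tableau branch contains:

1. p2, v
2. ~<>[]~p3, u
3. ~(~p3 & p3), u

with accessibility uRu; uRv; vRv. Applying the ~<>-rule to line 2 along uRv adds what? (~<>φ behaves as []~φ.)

~<>φ behaves as []~φ: propagate the negated body to each accessible world.

~[]~p3, v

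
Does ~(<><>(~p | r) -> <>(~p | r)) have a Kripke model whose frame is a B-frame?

Yes, satisfiable

1. ~(<><>(~p | r) -> <>(~p | r)), w0
2. <><>(~p | r), w0
3. ~<>(~p | r), w0
4. ~(~p | r), w0
5. p, w0
6. ~r, w0
7. <>(~p | r), w1
8. ~(~p | r), w1
9. p, w1
10. ~r, w1
11. ~p | r, w2
12. r, w2
Accessibility: w0Rw0, w0Rw1, w1Rw0, w1Rw1, w1Rw2, w2Rw1, w2Rw2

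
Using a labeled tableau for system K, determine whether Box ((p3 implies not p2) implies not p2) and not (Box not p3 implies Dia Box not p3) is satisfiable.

1. Box ((p3 implies not p2) implies not p2) and not (Box not p3 implies Dia Box not p3), u
2. Box ((p3 implies not p2) implies not p2), u   [and-rule on 1]
3. not (Box not p3 implies Dia Box not p3), u   [and-rule on 1]
4. Box not p3, u   [neg-implies-rule on 3]
5. not Dia Box not p3, u   [neg-implies-rule on 3]

Yes, satisfiable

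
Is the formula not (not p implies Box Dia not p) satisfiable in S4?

Satisfiable

1. not (not p implies Box Dia not p), u
2. not p, u
3. not Box Dia not p, u
4. not Dia not p, v
5. p, v
Accessibility: uRu, uRv, vRv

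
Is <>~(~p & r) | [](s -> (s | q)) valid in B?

Valid

Tableau for the negation ~(<>~(~p & r) | [](s -> (s | q))):
1. ~(<>~(~p & r) | [](s -> (s | q))), 0
2. ~<>~(~p & r), 0
3. ~[](s -> (s | q)), 0
4. ~p & r, 0
5. ~p, 0
6. r, 0
7. ~(s -> (s | q)), 1
8. s, 1
9. ~(s | q), 1
10. ~s, 1
11. ~q, 1
Accessibility: 0R0, 0R1, 1R0, 1R1
Branch closes: s and ~s both at 1.
Every branch of the negation's tableau closes; the branch above is one of them.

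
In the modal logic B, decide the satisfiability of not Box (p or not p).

1. not Box (p or not p), 0
2. not (p or not p), 1
3. not p, 1
4. p, 1
Accessibility: 0R0, 0R1, 1R0, 1R1
Branch closes: p and not p both at 1.
Every branch closes; the branch above is one of them.

Unsatisfiable (every branch closes)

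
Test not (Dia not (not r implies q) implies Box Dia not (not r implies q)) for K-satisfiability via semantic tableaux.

1. not (Dia not (not r implies q) implies Box Dia not (not r implies q)), 0
2. Dia not (not r implies q), 0
3. not Box Dia not (not r implies q), 0
4. not (not r implies q), 1
5. not r, 1
6. not q, 1
7. not Dia not (not r implies q), 2
Accessibility: 0R1, 0R2

Satisfiable (open branch found)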